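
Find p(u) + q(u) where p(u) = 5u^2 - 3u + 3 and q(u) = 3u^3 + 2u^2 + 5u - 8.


Align terms by degree and add:
  5u^2 - 3u + 3
+ 3u^3 + 2u^2 + 5u - 8
= 3u^3 + 7u^2 + 2u - 5


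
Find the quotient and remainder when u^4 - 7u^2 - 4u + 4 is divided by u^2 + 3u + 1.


(u^4 - 7u^2 - 4u + 4) / (u^2 + 3u + 1)
Step 1: u^2 * (u^2 + 3u + 1) = u^4 + 3u^3 + u^2; subtract.
Step 2: -3u * (u^2 + 3u + 1) = -3u^3 - 9u^2 - 3u; subtract.
Step 3: 1 * (u^2 + 3u + 1) = u^2 + 3u + 1; subtract.
Quotient: u^2 - 3u + 1, Remainder: -4u + 3


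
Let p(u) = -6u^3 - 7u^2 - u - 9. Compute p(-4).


Using direct substitution:
  -6 * (-4)^3 = 384
  -7 * (-4)^2 = -112
  -1 * (-4)^1 = 4
  constant: -9
Sum = 384 - 112 + 4 - 9 = 267


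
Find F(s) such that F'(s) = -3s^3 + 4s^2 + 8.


Reverse power rule on each term:
  ∫ -3s^3 ds = -(3/4)s^4
  ∫ 4s^2 ds = (4/3)s^3
  ∫ 8 ds = 8s
F(s) = -(3/4)s^4 + (4/3)s^3 + 8s + C


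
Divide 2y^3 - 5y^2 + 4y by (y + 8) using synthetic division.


Synthetic division with c = -8. Coefficients: 2, -5, 4, 0
Bring down 2.
  2 * -8 = -16; -16 - 5 = -21
  -21 * -8 = 168; 168 + 4 = 172
  172 * -8 = -1376; -1376 + 0 = -1376
Quotient: 2y^2 - 21y + 172, Remainder: -1376


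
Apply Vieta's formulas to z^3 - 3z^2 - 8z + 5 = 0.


Monic cubic z^3+bz^2+cz+d=0: sum=-b, pairwise sum=c, product=-d.
b=-3, c=-8, d=5
r1+r2+r3 = 3
r1r2+r1r3+r2r3 = -8
r1r2r3 = -5


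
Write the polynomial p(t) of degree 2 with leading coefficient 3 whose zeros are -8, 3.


p(t) = 3(t + 8)(t - 3)
Expand: 3t^2 + 15t - 72


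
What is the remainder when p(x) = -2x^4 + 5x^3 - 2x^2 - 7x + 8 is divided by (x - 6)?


By the Remainder Theorem, the remainder equals p(6):
  -2*(6)^4 = -2592
  5*(6)^3 = 1080
  -2*(6)^2 = -72
  -7*(6)^1 = -42
  constant: 8
Sum: -2592 + 1080 - 72 - 42 + 8 = -1618


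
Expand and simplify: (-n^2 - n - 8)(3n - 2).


Distribute each term of the first polynomial:
  (-n^2)(3n - 2) = -3n^3 + 2n^2
  (-n)(3n - 2) = -3n^2 + 2n
  (-8)(3n - 2) = -24n + 16
Sum: -3n^3 - n^2 - 22n + 16


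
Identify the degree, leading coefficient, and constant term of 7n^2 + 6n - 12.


Highest power of n is 2, with coefficient 7. Constant term is -12.
Degree = 2, leading coefficient = 7, constant term = -12


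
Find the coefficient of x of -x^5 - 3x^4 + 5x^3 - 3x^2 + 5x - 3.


Read off the coefficient of x: 5


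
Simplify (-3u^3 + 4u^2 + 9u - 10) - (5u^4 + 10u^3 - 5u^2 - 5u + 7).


Distribute the minus sign:
  (-3u^3 + 4u^2 + 9u - 10)
- (5u^4 + 10u^3 - 5u^2 - 5u + 7)
Negate second polynomial: -5u^4 - 10u^3 + 5u^2 + 5u - 7
Add: -5u^4 - 13u^3 + 9u^2 + 14u - 17


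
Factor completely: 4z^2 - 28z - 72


Roots satisfy r1 + r2 = -b/a = 7 and r1*r2 = c/a = -18.
So r1 = -2, r2 = 9.
4z^2 - 28z - 72 = 4(z - r1)(z - r2) = 4(z + 2)(z - 9)


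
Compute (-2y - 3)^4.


Expand (-2y - 3)^4 by repeated multiplication:
  (-2y - 3)^2 = 4y^2 + 12y + 9
  (-2y - 3)^3 = -8y^3 - 36y^2 - 54y - 27
= 16y^4 + 96y^3 + 216y^2 + 216y + 81


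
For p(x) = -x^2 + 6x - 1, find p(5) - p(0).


p(5) = 4
p(0) = -1
p(5) - p(0) = 4 + 1 = 5


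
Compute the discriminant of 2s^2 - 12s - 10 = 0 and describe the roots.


D = b^2 - 4ac = (-12)^2 - 4(2)(-10) = 144 + 80 = 224
Since D > 0: two distinct irrational roots


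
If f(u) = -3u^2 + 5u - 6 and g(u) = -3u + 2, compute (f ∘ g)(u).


Substitute g(u) into f:
f(g(u)) = -3*(-3u + 2)^2 + 5*(-3u + 2) + (-6)
(-3u + 2)^2 = 9u^2 - 12u + 4
Expand and combine: -27u^2 + 21u - 8


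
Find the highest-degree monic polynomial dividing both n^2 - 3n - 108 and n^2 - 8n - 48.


Factor each:
  n^2 - 3n - 108 = (n - 12)(n + 9)
  n^2 - 8n - 48 = (n - 12)(n + 4)
Common monic factor: n - 12


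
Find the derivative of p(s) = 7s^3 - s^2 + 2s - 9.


Apply the power rule term by term:
  d/ds(7s^3) = 21s^2
  d/ds(-s^2) = -2s
  d/ds(2s) = 2
  d/ds(-9) = 0
p'(s) = 21s^2 - 2s + 2


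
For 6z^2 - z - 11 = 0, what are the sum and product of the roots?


For az^2+bz+c=0: sum = -b/a, product = c/a.
a=6, b=-1, c=-11
Sum = -(-1)/6 = 1/6
Product = (-11)/6 = -11/6


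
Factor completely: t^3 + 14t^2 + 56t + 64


Try integer roots (divisors of 64). t=-8: p(-8)=0.
Divide out (t + 8): quotient is t^2 + 6t + 8.
Factor the quadratic: (t + 4)(t + 2)
Result: (t + 8)(t + 4)(t + 2)


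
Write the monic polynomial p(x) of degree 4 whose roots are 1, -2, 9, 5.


p(x) = (x - 1)(x + 2)(x - 9)(x - 5)
Expand: x^4 - 13x^3 + 29x^2 + 73x - 90


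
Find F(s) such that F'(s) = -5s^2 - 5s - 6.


Reverse power rule on each term:
  ∫ -5s^2 ds = -(5/3)s^3
  ∫ -5s ds = -(5/2)s^2
  ∫ -6 ds = -6s
F(s) = -(5/3)s^3 - (5/2)s^2 - 6s + C


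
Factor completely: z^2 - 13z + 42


Roots satisfy r1 + r2 = -b/a = 13 and r1*r2 = c/a = 42.
So r1 = 7, r2 = 6.
z^2 - 13z + 42 = (z - r1)(z - r2) = (z - 7)(z - 6)


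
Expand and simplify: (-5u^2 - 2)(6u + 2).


Distribute each term of the first polynomial:
  (-5u^2)(6u + 2) = -30u^3 - 10u^2
  (-2)(6u + 2) = -12u - 4
Sum: -30u^3 - 10u^2 - 12u - 4


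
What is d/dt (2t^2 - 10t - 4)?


Apply the power rule term by term:
  d/dt(2t^2) = 4t
  d/dt(-10t) = -10
  d/dt(-4) = 0
p'(t) = 4t - 10


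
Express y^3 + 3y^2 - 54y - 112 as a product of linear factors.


Try integer roots (divisors of -112). y=-8: p(-8)=0.
Divide out (y + 8): quotient is y^2 - 5y - 14.
Factor the quadratic: (y + 2)(y - 7)
Result: (y + 8)(y + 2)(y - 7)


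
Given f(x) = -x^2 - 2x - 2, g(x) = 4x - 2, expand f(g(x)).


Substitute g(x) into f:
f(g(x)) = -1*(4x - 2)^2 + (-2)*(4x - 2) + (-2)
(4x - 2)^2 = 16x^2 - 16x + 4
Expand and combine: -16x^2 + 8x - 2


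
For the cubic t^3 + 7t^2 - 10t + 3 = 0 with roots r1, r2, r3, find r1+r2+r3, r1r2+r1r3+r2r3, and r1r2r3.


Monic cubic t^3+bt^2+ct+d=0: sum=-b, pairwise sum=c, product=-d.
b=7, c=-10, d=3
r1+r2+r3 = -7
r1r2+r1r3+r2r3 = -10
r1r2r3 = -3


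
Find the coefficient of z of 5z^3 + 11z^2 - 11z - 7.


Read off the coefficient of z: -11


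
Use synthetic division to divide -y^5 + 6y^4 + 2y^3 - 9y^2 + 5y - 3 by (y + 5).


Synthetic division with c = -5. Coefficients: -1, 6, 2, -9, 5, -3
Bring down -1.
  -1 * -5 = 5; 5 + 6 = 11
  11 * -5 = -55; -55 + 2 = -53
  -53 * -5 = 265; 265 - 9 = 256
  256 * -5 = -1280; -1280 + 5 = -1275
  -1275 * -5 = 6375; 6375 - 3 = 6372
Quotient: -y^4 + 11y^3 - 53y^2 + 256y - 1275, Remainder: 6372


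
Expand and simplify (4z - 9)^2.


Expand (4z - 9)^2 by repeated multiplication:
= 16z^2 - 72z + 81


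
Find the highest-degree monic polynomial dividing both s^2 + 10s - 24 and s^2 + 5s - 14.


Factor each:
  s^2 + 10s - 24 = (s - 2)(s + 12)
  s^2 + 5s - 14 = (s - 2)(s + 7)
Common monic factor: s - 2


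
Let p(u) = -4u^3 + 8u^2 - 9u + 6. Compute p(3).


Using direct substitution:
  -4 * (3)^3 = -108
  8 * (3)^2 = 72
  -9 * (3)^1 = -27
  constant: 6
Sum = -108 + 72 - 27 + 6 = -57


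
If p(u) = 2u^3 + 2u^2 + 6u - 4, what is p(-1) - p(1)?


p(-1) = -10
p(1) = 6
p(-1) - p(1) = -10 - 6 = -16


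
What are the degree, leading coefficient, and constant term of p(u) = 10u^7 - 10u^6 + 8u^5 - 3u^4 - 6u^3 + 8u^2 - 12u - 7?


Highest power of u is 7, with coefficient 10. Constant term is -7.
Degree = 7, leading coefficient = 10, constant term = -7


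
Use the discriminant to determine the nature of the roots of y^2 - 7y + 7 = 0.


D = b^2 - 4ac = (-7)^2 - 4(1)(7) = 49 - 28 = 21
Since D > 0: two distinct irrational roots


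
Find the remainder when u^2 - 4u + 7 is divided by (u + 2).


By the Remainder Theorem, the remainder equals p(-2):
  1*(-2)^2 = 4
  -4*(-2)^1 = 8
  constant: 7
Sum: 4 + 8 + 7 = 19


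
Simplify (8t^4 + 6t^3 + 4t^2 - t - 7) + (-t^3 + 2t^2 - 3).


Align terms by degree and add:
  8t^4 + 6t^3 + 4t^2 - t - 7
  -t^3 + 2t^2 - 3
= 8t^4 + 5t^3 + 6t^2 - t - 10


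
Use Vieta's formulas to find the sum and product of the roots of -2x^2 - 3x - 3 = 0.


For ax^2+bx+c=0: sum = -b/a, product = c/a.
a=-2, b=-3, c=-3
Sum = -(-3)/-2 = -3/2
Product = (-3)/-2 = 3/2


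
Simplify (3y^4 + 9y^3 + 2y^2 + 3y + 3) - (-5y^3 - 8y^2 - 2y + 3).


Distribute the minus sign:
  (3y^4 + 9y^3 + 2y^2 + 3y + 3)
- (-5y^3 - 8y^2 - 2y + 3)
Negate second polynomial: 5y^3 + 8y^2 + 2y - 3
Add: 3y^4 + 14y^3 + 10y^2 + 5y


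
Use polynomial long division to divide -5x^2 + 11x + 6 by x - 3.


(-5x^2 + 11x + 6) / (x - 3)
Step 1: -5x * (x - 3) = -5x^2 + 15x; subtract.
Step 2: -4 * (x - 3) = -4x + 12; subtract.
Quotient: -5x - 4, Remainder: -6


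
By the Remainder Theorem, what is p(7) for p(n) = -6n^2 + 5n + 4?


By the Remainder Theorem, the remainder equals p(7):
  -6*(7)^2 = -294
  5*(7)^1 = 35
  constant: 4
Sum: -294 + 35 + 4 = -255


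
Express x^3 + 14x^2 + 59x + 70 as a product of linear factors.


Try integer roots (divisors of 70). x=-2: p(-2)=0.
Divide out (x + 2): quotient is x^2 + 12x + 35.
Factor the quadratic: (x + 5)(x + 7)
Result: (x + 2)(x + 5)(x + 7)


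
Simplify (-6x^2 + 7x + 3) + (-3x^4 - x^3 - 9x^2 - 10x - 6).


Align terms by degree and add:
  -6x^2 + 7x + 3
  -3x^4 - x^3 - 9x^2 - 10x - 6
= -3x^4 - x^3 - 15x^2 - 3x - 3


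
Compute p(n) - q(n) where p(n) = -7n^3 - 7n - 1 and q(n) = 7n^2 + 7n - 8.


Distribute the minus sign:
  (-7n^3 - 7n - 1)
- (7n^2 + 7n - 8)
Negate second polynomial: -7n^2 - 7n + 8
Add: -7n^3 - 7n^2 - 14n + 7


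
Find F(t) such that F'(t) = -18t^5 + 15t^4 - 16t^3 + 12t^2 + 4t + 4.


Reverse power rule on each term:
  ∫ -18t^5 dt = -3t^6
  ∫ 15t^4 dt = 3t^5
  ∫ -16t^3 dt = -4t^4
  ∫ 12t^2 dt = 4t^3
  ∫ 4t dt = 2t^2
  ∫ 4 dt = 4t
F(t) = -3t^6 + 3t^5 - 4t^4 + 4t^3 + 2t^2 + 4t + C


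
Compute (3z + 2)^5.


Expand (3z + 2)^5 by repeated multiplication:
  (3z + 2)^2 = 9z^2 + 12z + 4
  (3z + 2)^3 = 27z^3 + 54z^2 + 36z + 8
  (3z + 2)^4 = 81z^4 + 216z^3 + 216z^2 + 96z + 16
= 243z^5 + 810z^4 + 1080z^3 + 720z^2 + 240z + 32


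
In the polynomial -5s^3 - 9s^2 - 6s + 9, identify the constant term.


Read off the constant term: 9


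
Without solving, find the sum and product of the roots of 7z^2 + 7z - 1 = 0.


For az^2+bz+c=0: sum = -b/a, product = c/a.
a=7, b=7, c=-1
Sum = -(7)/7 = -1
Product = (-1)/7 = -1/7


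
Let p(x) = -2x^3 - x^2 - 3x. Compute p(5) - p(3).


p(5) = -290
p(3) = -72
p(5) - p(3) = -290 + 72 = -218


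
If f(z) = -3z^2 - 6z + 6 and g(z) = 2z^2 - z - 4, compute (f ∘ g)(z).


Substitute g(z) into f:
f(g(z)) = -3*(2z^2 - z - 4)^2 + (-6)*(2z^2 - z - 4) + 6
(2z^2 - z - 4)^2 = 4z^4 - 4z^3 - 15z^2 + 8z + 16
Expand and combine: -12z^4 + 12z^3 + 33z^2 - 18z - 18


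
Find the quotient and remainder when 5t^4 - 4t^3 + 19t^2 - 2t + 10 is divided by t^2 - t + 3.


(5t^4 - 4t^3 + 19t^2 - 2t + 10) / (t^2 - t + 3)
Step 1: 5t^2 * (t^2 - t + 3) = 5t^4 - 5t^3 + 15t^2; subtract.
Step 2: t * (t^2 - t + 3) = t^3 - t^2 + 3t; subtract.
Step 3: 5 * (t^2 - t + 3) = 5t^2 - 5t + 15; subtract.
Quotient: 5t^2 + t + 5, Remainder: -5


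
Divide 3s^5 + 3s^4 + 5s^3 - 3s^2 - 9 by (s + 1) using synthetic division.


Synthetic division with c = -1. Coefficients: 3, 3, 5, -3, 0, -9
Bring down 3.
  3 * -1 = -3; -3 + 3 = 0
  0 * -1 = 0; 0 + 5 = 5
  5 * -1 = -5; -5 - 3 = -8
  -8 * -1 = 8; 8 + 0 = 8
  8 * -1 = -8; -8 - 9 = -17
Quotient: 3s^4 + 5s^2 - 8s + 8, Remainder: -17


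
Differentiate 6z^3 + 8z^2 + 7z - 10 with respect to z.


Apply the power rule term by term:
  d/dz(6z^3) = 18z^2
  d/dz(8z^2) = 16z
  d/dz(7z) = 7
  d/dz(-10) = 0
p'(z) = 18z^2 + 16z + 7


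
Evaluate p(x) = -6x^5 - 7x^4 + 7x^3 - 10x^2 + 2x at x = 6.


Using direct substitution:
  -6 * (6)^5 = -46656
  -7 * (6)^4 = -9072
  7 * (6)^3 = 1512
  -10 * (6)^2 = -360
  2 * (6)^1 = 12
  constant: 0
Sum = -46656 - 9072 + 1512 - 360 + 12 + 0 = -54564


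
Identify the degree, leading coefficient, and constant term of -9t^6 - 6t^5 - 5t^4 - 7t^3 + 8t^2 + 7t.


Highest power of t is 6, with coefficient -9. Constant term is 0.
Degree = 6, leading coefficient = -9, constant term = 0


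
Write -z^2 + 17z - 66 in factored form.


Roots satisfy r1 + r2 = -b/a = 17 and r1*r2 = c/a = 66.
So r1 = 6, r2 = 11.
-z^2 + 17z - 66 = -(z - r1)(z - r2) = -(z - 6)(z - 11)


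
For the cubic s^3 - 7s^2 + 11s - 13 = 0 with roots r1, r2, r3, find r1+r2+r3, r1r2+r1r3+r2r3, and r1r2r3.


Monic cubic s^3+bs^2+cs+d=0: sum=-b, pairwise sum=c, product=-d.
b=-7, c=11, d=-13
r1+r2+r3 = 7
r1r2+r1r3+r2r3 = 11
r1r2r3 = 13


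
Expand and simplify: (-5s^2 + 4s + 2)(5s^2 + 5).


Distribute each term of the first polynomial:
  (-5s^2)(5s^2 + 5) = -25s^4 - 25s^2
  (4s)(5s^2 + 5) = 20s^3 + 20s
  (2)(5s^2 + 5) = 10s^2 + 10
Sum: -25s^4 + 20s^3 - 15s^2 + 20s + 10


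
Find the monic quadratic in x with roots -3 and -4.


p(x) = (x + 3)(x + 4)
Expand: x^2 + 7x + 12


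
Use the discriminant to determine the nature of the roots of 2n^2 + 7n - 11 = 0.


D = b^2 - 4ac = (7)^2 - 4(2)(-11) = 49 + 88 = 137
Since D > 0: two distinct irrational roots


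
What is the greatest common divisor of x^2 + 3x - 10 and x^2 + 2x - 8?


Factor each:
  x^2 + 3x - 10 = (x - 2)(x + 5)
  x^2 + 2x - 8 = (x - 2)(x + 4)
Common monic factor: x - 2


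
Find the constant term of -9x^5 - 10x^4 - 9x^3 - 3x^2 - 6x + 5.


Read off the constant term: 5


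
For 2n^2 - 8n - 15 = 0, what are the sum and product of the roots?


For an^2+bn+c=0: sum = -b/a, product = c/a.
a=2, b=-8, c=-15
Sum = -(-8)/2 = 4
Product = (-15)/2 = -15/2


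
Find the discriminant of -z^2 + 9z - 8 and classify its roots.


D = b^2 - 4ac = (9)^2 - 4(-1)(-8) = 81 - 32 = 49
Since D > 0: two distinct rational roots


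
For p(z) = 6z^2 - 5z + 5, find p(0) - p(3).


p(0) = 5
p(3) = 44
p(0) - p(3) = 5 - 44 = -39


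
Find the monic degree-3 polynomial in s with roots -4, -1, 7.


p(s) = (s + 4)(s + 1)(s - 7)
Expand: s^3 - 2s^2 - 31s - 28


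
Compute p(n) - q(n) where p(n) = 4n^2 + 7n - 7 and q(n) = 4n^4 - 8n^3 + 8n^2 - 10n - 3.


Distribute the minus sign:
  (4n^2 + 7n - 7)
- (4n^4 - 8n^3 + 8n^2 - 10n - 3)
Negate second polynomial: -4n^4 + 8n^3 - 8n^2 + 10n + 3
Add: -4n^4 + 8n^3 - 4n^2 + 17n - 4


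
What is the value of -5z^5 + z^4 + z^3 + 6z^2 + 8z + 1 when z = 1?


Using direct substitution:
  -5 * (1)^5 = -5
  1 * (1)^4 = 1
  1 * (1)^3 = 1
  6 * (1)^2 = 6
  8 * (1)^1 = 8
  constant: 1
Sum = -5 + 1 + 1 + 6 + 8 + 1 = 12


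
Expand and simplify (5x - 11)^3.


Expand (5x - 11)^3 by repeated multiplication:
  (5x - 11)^2 = 25x^2 - 110x + 121
= 125x^3 - 825x^2 + 1815x - 1331


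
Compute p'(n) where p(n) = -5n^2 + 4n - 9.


Apply the power rule term by term:
  d/dn(-5n^2) = -10n
  d/dn(4n) = 4
  d/dn(-9) = 0
p'(n) = -10n + 4


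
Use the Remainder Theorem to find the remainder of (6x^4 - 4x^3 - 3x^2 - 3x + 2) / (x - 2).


By the Remainder Theorem, the remainder equals p(2):
  6*(2)^4 = 96
  -4*(2)^3 = -32
  -3*(2)^2 = -12
  -3*(2)^1 = -6
  constant: 2
Sum: 96 - 32 - 12 - 6 + 2 = 48


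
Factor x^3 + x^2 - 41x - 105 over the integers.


Try integer roots (divisors of -105). x=-3: p(-3)=0.
Divide out (x + 3): quotient is x^2 - 2x - 35.
Factor the quadratic: (x + 5)(x - 7)
Result: (x + 3)(x + 5)(x - 7)


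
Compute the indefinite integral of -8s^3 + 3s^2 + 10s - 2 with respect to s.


Reverse power rule on each term:
  ∫ -8s^3 ds = -2s^4
  ∫ 3s^2 ds = s^3
  ∫ 10s ds = 5s^2
  ∫ -2 ds = -2s
F(s) = -2s^4 + s^3 + 5s^2 - 2s + C


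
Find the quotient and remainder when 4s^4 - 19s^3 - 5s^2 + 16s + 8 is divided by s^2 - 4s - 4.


(4s^4 - 19s^3 - 5s^2 + 16s + 8) / (s^2 - 4s - 4)
Step 1: 4s^2 * (s^2 - 4s - 4) = 4s^4 - 16s^3 - 16s^2; subtract.
Step 2: -3s * (s^2 - 4s - 4) = -3s^3 + 12s^2 + 12s; subtract.
Step 3: -1 * (s^2 - 4s - 4) = -s^2 + 4s + 4; subtract.
Quotient: 4s^2 - 3s - 1, Remainder: 4


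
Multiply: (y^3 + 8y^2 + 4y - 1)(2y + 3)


Distribute each term of the first polynomial:
  (y^3)(2y + 3) = 2y^4 + 3y^3
  (8y^2)(2y + 3) = 16y^3 + 24y^2
  (4y)(2y + 3) = 8y^2 + 12y
  (-1)(2y + 3) = -2y - 3
Sum: 2y^4 + 19y^3 + 32y^2 + 10y - 3


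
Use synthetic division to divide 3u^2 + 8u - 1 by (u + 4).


Synthetic division with c = -4. Coefficients: 3, 8, -1
Bring down 3.
  3 * -4 = -12; -12 + 8 = -4
  -4 * -4 = 16; 16 - 1 = 15
Quotient: 3u - 4, Remainder: 15


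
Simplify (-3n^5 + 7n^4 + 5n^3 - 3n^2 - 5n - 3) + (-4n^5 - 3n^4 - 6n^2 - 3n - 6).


Align terms by degree and add:
  -3n^5 + 7n^4 + 5n^3 - 3n^2 - 5n - 3
  -4n^5 - 3n^4 - 6n^2 - 3n - 6
= -7n^5 + 4n^4 + 5n^3 - 9n^2 - 8n - 9


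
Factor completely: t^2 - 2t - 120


Roots satisfy r1 + r2 = -b/a = 2 and r1*r2 = c/a = -120.
So r1 = -10, r2 = 12.
t^2 - 2t - 120 = (t - r1)(t - r2) = (t + 10)(t - 12)


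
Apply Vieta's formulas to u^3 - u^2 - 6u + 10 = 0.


Monic cubic u^3+bu^2+cu+d=0: sum=-b, pairwise sum=c, product=-d.
b=-1, c=-6, d=10
r1+r2+r3 = 1
r1r2+r1r3+r2r3 = -6
r1r2r3 = -10


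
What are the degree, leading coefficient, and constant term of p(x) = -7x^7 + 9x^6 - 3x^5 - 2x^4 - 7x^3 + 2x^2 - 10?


Highest power of x is 7, with coefficient -7. Constant term is -10.
Degree = 7, leading coefficient = -7, constant term = -10


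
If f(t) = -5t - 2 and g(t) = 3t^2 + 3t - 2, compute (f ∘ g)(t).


Substitute g(t) into f:
f(g(t)) = -5*(3t^2 + 3t - 2) + (-2)
Expand and combine: -15t^2 - 15t + 8


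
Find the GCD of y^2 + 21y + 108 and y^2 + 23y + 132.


Factor each:
  y^2 + 21y + 108 = (y + 12)(y + 9)
  y^2 + 23y + 132 = (y + 12)(y + 11)
Common monic factor: y + 12


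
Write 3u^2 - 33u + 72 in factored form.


Roots satisfy r1 + r2 = -b/a = 11 and r1*r2 = c/a = 24.
So r1 = 3, r2 = 8.
3u^2 - 33u + 72 = 3(u - r1)(u - r2) = 3(u - 3)(u - 8)


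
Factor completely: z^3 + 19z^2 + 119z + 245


Try integer roots (divisors of 245). z=-5: p(-5)=0.
Divide out (z + 5): quotient is z^2 + 14z + 49.
Factor the quadratic: (z + 7)(z + 7)
Result: (z + 5)(z + 7)(z + 7)


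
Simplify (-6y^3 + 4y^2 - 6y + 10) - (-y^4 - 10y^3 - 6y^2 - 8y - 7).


Distribute the minus sign:
  (-6y^3 + 4y^2 - 6y + 10)
- (-y^4 - 10y^3 - 6y^2 - 8y - 7)
Negate second polynomial: y^4 + 10y^3 + 6y^2 + 8y + 7
Add: y^4 + 4y^3 + 10y^2 + 2y + 17


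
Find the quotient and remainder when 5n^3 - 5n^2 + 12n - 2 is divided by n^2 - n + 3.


(5n^3 - 5n^2 + 12n - 2) / (n^2 - n + 3)
Step 1: 5n * (n^2 - n + 3) = 5n^3 - 5n^2 + 15n; subtract.
Step 2: 0 * (n^2 - n + 3) = 0; subtract.
Quotient: 5n, Remainder: -3n - 2


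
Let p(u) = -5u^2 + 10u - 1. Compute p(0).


Using direct substitution:
  -5 * (0)^2 = 0
  10 * (0)^1 = 0
  constant: -1
Sum = 0 + 0 - 1 = -1


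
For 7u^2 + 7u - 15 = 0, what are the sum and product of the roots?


For au^2+bu+c=0: sum = -b/a, product = c/a.
a=7, b=7, c=-15
Sum = -(7)/7 = -1
Product = (-15)/7 = -15/7


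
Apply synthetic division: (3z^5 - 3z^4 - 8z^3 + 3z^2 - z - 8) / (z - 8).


Synthetic division with c = 8. Coefficients: 3, -3, -8, 3, -1, -8
Bring down 3.
  3 * 8 = 24; 24 - 3 = 21
  21 * 8 = 168; 168 - 8 = 160
  160 * 8 = 1280; 1280 + 3 = 1283
  1283 * 8 = 10264; 10264 - 1 = 10263
  10263 * 8 = 82104; 82104 - 8 = 82096
Quotient: 3z^4 + 21z^3 + 160z^2 + 1283z + 10263, Remainder: 82096


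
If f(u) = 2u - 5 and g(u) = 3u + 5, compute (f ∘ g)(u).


Substitute g(u) into f:
f(g(u)) = 2*(3u + 5) + (-5)
Expand and combine: 6u + 5


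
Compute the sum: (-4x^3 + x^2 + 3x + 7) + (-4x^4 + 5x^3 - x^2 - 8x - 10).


Align terms by degree and add:
  -4x^3 + x^2 + 3x + 7
  -4x^4 + 5x^3 - x^2 - 8x - 10
= -4x^4 + x^3 - 5x - 3


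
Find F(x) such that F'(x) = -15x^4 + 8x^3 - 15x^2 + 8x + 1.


Reverse power rule on each term:
  ∫ -15x^4 dx = -3x^5
  ∫ 8x^3 dx = 2x^4
  ∫ -15x^2 dx = -5x^3
  ∫ 8x dx = 4x^2
  ∫ 1 dx = x
F(x) = -3x^5 + 2x^4 - 5x^3 + 4x^2 + x + C


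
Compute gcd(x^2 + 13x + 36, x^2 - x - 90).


Factor each:
  x^2 + 13x + 36 = (x + 9)(x + 4)
  x^2 - x - 90 = (x + 9)(x - 10)
Common monic factor: x + 9


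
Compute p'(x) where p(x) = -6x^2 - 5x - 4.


Apply the power rule term by term:
  d/dx(-6x^2) = -12x
  d/dx(-5x) = -5
  d/dx(-4) = 0
p'(x) = -12x - 5


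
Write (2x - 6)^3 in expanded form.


Expand (2x - 6)^3 by repeated multiplication:
  (2x - 6)^2 = 4x^2 - 24x + 36
= 8x^3 - 72x^2 + 216x - 216


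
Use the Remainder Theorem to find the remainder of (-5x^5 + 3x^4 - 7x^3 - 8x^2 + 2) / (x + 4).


By the Remainder Theorem, the remainder equals p(-4):
  -5*(-4)^5 = 5120
  3*(-4)^4 = 768
  -7*(-4)^3 = 448
  -8*(-4)^2 = -128
  0*(-4)^1 = 0
  constant: 2
Sum: 5120 + 768 + 448 - 128 + 0 + 2 = 6210


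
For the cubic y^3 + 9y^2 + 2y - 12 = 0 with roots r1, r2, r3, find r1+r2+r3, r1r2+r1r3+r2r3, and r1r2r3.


Monic cubic y^3+by^2+cy+d=0: sum=-b, pairwise sum=c, product=-d.
b=9, c=2, d=-12
r1+r2+r3 = -9
r1r2+r1r3+r2r3 = 2
r1r2r3 = 12


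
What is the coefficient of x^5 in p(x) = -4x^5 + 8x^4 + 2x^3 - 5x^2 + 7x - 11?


Read off the coefficient of x^5: -4


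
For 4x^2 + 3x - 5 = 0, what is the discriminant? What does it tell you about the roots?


D = b^2 - 4ac = (3)^2 - 4(4)(-5) = 9 + 80 = 89
Since D > 0: two distinct irrational roots


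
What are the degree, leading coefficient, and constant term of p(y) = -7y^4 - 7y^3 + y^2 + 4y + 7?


Highest power of y is 4, with coefficient -7. Constant term is 7.
Degree = 4, leading coefficient = -7, constant term = 7


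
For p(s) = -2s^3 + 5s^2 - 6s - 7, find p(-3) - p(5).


p(-3) = 110
p(5) = -162
p(-3) - p(5) = 110 + 162 = 272


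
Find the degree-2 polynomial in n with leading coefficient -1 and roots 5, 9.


p(n) = -(n - 5)(n - 9)
Expand: -n^2 + 14n - 45


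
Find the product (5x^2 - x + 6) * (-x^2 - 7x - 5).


Distribute each term of the first polynomial:
  (5x^2)(-x^2 - 7x - 5) = -5x^4 - 35x^3 - 25x^2
  (-x)(-x^2 - 7x - 5) = x^3 + 7x^2 + 5x
  (6)(-x^2 - 7x - 5) = -6x^2 - 42x - 30
Sum: -5x^4 - 34x^3 - 24x^2 - 37x - 30


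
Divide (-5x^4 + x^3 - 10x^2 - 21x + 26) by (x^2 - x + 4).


(-5x^4 + x^3 - 10x^2 - 21x + 26) / (x^2 - x + 4)
Step 1: -5x^2 * (x^2 - x + 4) = -5x^4 + 5x^3 - 20x^2; subtract.
Step 2: -4x * (x^2 - x + 4) = -4x^3 + 4x^2 - 16x; subtract.
Step 3: 6 * (x^2 - x + 4) = 6x^2 - 6x + 24; subtract.
Quotient: -5x^2 - 4x + 6, Remainder: x + 2


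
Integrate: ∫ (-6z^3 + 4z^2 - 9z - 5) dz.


Reverse power rule on each term:
  ∫ -6z^3 dz = -(3/2)z^4
  ∫ 4z^2 dz = (4/3)z^3
  ∫ -9z dz = -(9/2)z^2
  ∫ -5 dz = -5z
F(z) = -(3/2)z^4 + (4/3)z^3 - (9/2)z^2 - 5z + C


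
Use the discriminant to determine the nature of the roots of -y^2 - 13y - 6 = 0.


D = b^2 - 4ac = (-13)^2 - 4(-1)(-6) = 169 - 24 = 145
Since D > 0: two distinct irrational roots


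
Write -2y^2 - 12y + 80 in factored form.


Roots satisfy r1 + r2 = -b/a = -6 and r1*r2 = c/a = -40.
So r1 = 4, r2 = -10.
-2y^2 - 12y + 80 = -2(y - r1)(y - r2) = -2(y - 4)(y + 10)


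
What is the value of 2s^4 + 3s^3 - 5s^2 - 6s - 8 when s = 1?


Using direct substitution:
  2 * (1)^4 = 2
  3 * (1)^3 = 3
  -5 * (1)^2 = -5
  -6 * (1)^1 = -6
  constant: -8
Sum = 2 + 3 - 5 - 6 - 8 = -14


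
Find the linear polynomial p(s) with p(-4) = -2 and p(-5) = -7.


p(s) = ms + b. Using p(-4)=-2, p(-5)=-7:
m = (-2 + 7)/(-4 + 5) = 5/1 = 5
b = -2 - m*(-4) = -2 + 20 = 18
p(s) = 5s + 18


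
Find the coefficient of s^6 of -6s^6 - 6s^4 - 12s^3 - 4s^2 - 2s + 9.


Read off the coefficient of s^6: -6


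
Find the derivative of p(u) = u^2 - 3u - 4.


Apply the power rule term by term:
  d/du(u^2) = 2u
  d/du(-3u) = -3
  d/du(-4) = 0
p'(u) = 2u - 3


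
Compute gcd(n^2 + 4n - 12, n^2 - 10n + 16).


Factor each:
  n^2 + 4n - 12 = (n - 2)(n + 6)
  n^2 - 10n + 16 = (n - 2)(n - 8)
Common monic factor: n - 2


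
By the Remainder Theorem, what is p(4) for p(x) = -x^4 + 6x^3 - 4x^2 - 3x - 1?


By the Remainder Theorem, the remainder equals p(4):
  -1*(4)^4 = -256
  6*(4)^3 = 384
  -4*(4)^2 = -64
  -3*(4)^1 = -12
  constant: -1
Sum: -256 + 384 - 64 - 12 - 1 = 51


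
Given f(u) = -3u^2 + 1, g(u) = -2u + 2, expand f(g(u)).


Substitute g(u) into f:
f(g(u)) = -3*(-2u + 2)^2 + 1
(-2u + 2)^2 = 4u^2 - 8u + 4
Expand and combine: -12u^2 + 24u - 11


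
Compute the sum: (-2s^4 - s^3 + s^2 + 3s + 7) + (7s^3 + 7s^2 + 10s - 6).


Align terms by degree and add:
  -2s^4 - s^3 + s^2 + 3s + 7
+ 7s^3 + 7s^2 + 10s - 6
= -2s^4 + 6s^3 + 8s^2 + 13s + 1


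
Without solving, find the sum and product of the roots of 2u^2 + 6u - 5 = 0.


For au^2+bu+c=0: sum = -b/a, product = c/a.
a=2, b=6, c=-5
Sum = -(6)/2 = -3
Product = (-5)/2 = -5/2


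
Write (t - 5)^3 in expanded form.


Expand (t - 5)^3 by repeated multiplication:
  (t - 5)^2 = t^2 - 10t + 25
= t^3 - 15t^2 + 75t - 125


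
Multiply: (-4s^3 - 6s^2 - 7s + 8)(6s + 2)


Distribute each term of the first polynomial:
  (-4s^3)(6s + 2) = -24s^4 - 8s^3
  (-6s^2)(6s + 2) = -36s^3 - 12s^2
  (-7s)(6s + 2) = -42s^2 - 14s
  (8)(6s + 2) = 48s + 16
Sum: -24s^4 - 44s^3 - 54s^2 + 34s + 16


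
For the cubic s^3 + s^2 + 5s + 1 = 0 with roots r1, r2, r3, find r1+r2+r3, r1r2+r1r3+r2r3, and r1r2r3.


Monic cubic s^3+bs^2+cs+d=0: sum=-b, pairwise sum=c, product=-d.
b=1, c=5, d=1
r1+r2+r3 = -1
r1r2+r1r3+r2r3 = 5
r1r2r3 = -1


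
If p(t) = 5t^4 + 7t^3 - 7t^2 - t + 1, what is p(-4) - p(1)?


p(-4) = 725
p(1) = 5
p(-4) - p(1) = 725 - 5 = 720


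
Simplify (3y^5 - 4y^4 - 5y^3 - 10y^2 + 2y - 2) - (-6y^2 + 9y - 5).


Distribute the minus sign:
  (3y^5 - 4y^4 - 5y^3 - 10y^2 + 2y - 2)
- (-6y^2 + 9y - 5)
Negate second polynomial: 6y^2 - 9y + 5
Add: 3y^5 - 4y^4 - 5y^3 - 4y^2 - 7y + 3


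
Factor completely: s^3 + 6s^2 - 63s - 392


Try integer roots (divisors of -392). s=-7: p(-7)=0.
Divide out (s + 7): quotient is s^2 - s - 56.
Factor the quadratic: (s + 7)(s - 8)
Result: (s + 7)(s + 7)(s - 8)


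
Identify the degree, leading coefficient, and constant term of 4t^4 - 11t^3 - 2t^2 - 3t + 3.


Highest power of t is 4, with coefficient 4. Constant term is 3.
Degree = 4, leading coefficient = 4, constant term = 3


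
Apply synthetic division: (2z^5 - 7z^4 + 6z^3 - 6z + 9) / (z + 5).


Synthetic division with c = -5. Coefficients: 2, -7, 6, 0, -6, 9
Bring down 2.
  2 * -5 = -10; -10 - 7 = -17
  -17 * -5 = 85; 85 + 6 = 91
  91 * -5 = -455; -455 + 0 = -455
  -455 * -5 = 2275; 2275 - 6 = 2269
  2269 * -5 = -11345; -11345 + 9 = -11336
Quotient: 2z^4 - 17z^3 + 91z^2 - 455z + 2269, Remainder: -11336


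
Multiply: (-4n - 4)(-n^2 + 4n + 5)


Distribute each term of the first polynomial:
  (-4n)(-n^2 + 4n + 5) = 4n^3 - 16n^2 - 20n
  (-4)(-n^2 + 4n + 5) = 4n^2 - 16n - 20
Sum: 4n^3 - 12n^2 - 36n - 20


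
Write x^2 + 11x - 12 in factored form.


Roots satisfy r1 + r2 = -b/a = -11 and r1*r2 = c/a = -12.
So r1 = -12, r2 = 1.
x^2 + 11x - 12 = (x - r1)(x - r2) = (x + 12)(x - 1)


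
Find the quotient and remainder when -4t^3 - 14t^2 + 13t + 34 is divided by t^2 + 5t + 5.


(-4t^3 - 14t^2 + 13t + 34) / (t^2 + 5t + 5)
Step 1: -4t * (t^2 + 5t + 5) = -4t^3 - 20t^2 - 20t; subtract.
Step 2: 6 * (t^2 + 5t + 5) = 6t^2 + 30t + 30; subtract.
Quotient: -4t + 6, Remainder: 3t + 4


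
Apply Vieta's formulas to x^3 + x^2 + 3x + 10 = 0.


Monic cubic x^3+bx^2+cx+d=0: sum=-b, pairwise sum=c, product=-d.
b=1, c=3, d=10
r1+r2+r3 = -1
r1r2+r1r3+r2r3 = 3
r1r2r3 = -10


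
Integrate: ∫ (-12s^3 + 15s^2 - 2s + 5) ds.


Reverse power rule on each term:
  ∫ -12s^3 ds = -3s^4
  ∫ 15s^2 ds = 5s^3
  ∫ -2s ds = -s^2
  ∫ 5 ds = 5s
F(s) = -3s^4 + 5s^3 - s^2 + 5s + C


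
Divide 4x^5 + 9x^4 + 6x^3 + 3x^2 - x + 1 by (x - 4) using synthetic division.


Synthetic division with c = 4. Coefficients: 4, 9, 6, 3, -1, 1
Bring down 4.
  4 * 4 = 16; 16 + 9 = 25
  25 * 4 = 100; 100 + 6 = 106
  106 * 4 = 424; 424 + 3 = 427
  427 * 4 = 1708; 1708 - 1 = 1707
  1707 * 4 = 6828; 6828 + 1 = 6829
Quotient: 4x^4 + 25x^3 + 106x^2 + 427x + 1707, Remainder: 6829


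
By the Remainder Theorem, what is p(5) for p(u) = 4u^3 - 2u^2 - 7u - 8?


By the Remainder Theorem, the remainder equals p(5):
  4*(5)^3 = 500
  -2*(5)^2 = -50
  -7*(5)^1 = -35
  constant: -8
Sum: 500 - 50 - 35 - 8 = 407


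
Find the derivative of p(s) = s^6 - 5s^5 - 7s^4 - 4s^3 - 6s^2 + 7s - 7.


Apply the power rule term by term:
  d/ds(s^6) = 6s^5
  d/ds(-5s^5) = -25s^4
  d/ds(-7s^4) = -28s^3
  d/ds(-4s^3) = -12s^2
  d/ds(-6s^2) = -12s
  d/ds(7s) = 7
  d/ds(-7) = 0
p'(s) = 6s^5 - 25s^4 - 28s^3 - 12s^2 - 12s + 7


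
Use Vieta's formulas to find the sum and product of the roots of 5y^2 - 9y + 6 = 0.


For ay^2+by+c=0: sum = -b/a, product = c/a.
a=5, b=-9, c=6
Sum = -(-9)/5 = 9/5
Product = (6)/5 = 6/5


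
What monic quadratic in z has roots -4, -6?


p(z) = (z + 4)(z + 6)
Expand: z^2 + 10z + 24


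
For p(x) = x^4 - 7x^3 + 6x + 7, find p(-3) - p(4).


p(-3) = 259
p(4) = -161
p(-3) - p(4) = 259 + 161 = 420


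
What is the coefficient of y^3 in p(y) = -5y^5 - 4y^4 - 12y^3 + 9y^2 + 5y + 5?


Read off the coefficient of y^3: -12


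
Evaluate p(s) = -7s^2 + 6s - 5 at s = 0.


Using direct substitution:
  -7 * (0)^2 = 0
  6 * (0)^1 = 0
  constant: -5
Sum = 0 + 0 - 5 = -5


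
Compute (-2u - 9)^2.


Expand (-2u - 9)^2 by repeated multiplication:
= 4u^2 + 36u + 81


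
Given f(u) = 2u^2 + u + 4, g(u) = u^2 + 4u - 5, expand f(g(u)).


Substitute g(u) into f:
f(g(u)) = 2*(u^2 + 4u - 5)^2 + 1*(u^2 + 4u - 5) + 4
(u^2 + 4u - 5)^2 = u^4 + 8u^3 + 6u^2 - 40u + 25
Expand and combine: 2u^4 + 16u^3 + 13u^2 - 76u + 49


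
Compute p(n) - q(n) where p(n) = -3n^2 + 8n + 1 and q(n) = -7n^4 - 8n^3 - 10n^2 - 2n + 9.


Distribute the minus sign:
  (-3n^2 + 8n + 1)
- (-7n^4 - 8n^3 - 10n^2 - 2n + 9)
Negate second polynomial: 7n^4 + 8n^3 + 10n^2 + 2n - 9
Add: 7n^4 + 8n^3 + 7n^2 + 10n - 8


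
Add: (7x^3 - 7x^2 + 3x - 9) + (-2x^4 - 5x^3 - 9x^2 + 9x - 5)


Align terms by degree and add:
  7x^3 - 7x^2 + 3x - 9
  -2x^4 - 5x^3 - 9x^2 + 9x - 5
= -2x^4 + 2x^3 - 16x^2 + 12x - 14


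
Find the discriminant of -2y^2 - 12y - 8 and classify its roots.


D = b^2 - 4ac = (-12)^2 - 4(-2)(-8) = 144 - 64 = 80
Since D > 0: two distinct irrational roots


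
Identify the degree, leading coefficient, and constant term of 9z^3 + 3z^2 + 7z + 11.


Highest power of z is 3, with coefficient 9. Constant term is 11.
Degree = 3, leading coefficient = 9, constant term = 11


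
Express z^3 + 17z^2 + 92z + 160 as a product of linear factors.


Try integer roots (divisors of 160). z=-8: p(-8)=0.
Divide out (z + 8): quotient is z^2 + 9z + 20.
Factor the quadratic: (z + 5)(z + 4)
Result: (z + 8)(z + 5)(z + 4)


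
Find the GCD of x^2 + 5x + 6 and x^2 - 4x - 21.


Factor each:
  x^2 + 5x + 6 = (x + 3)(x + 2)
  x^2 - 4x - 21 = (x + 3)(x - 7)
Common monic factor: x + 3


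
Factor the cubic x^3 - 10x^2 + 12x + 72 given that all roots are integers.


Try integer roots (divisors of 72). x=-2: p(-2)=0.
Divide out (x + 2): quotient is x^2 - 12x + 36.
Factor the quadratic: (x - 6)(x - 6)
Result: (x + 2)(x - 6)(x - 6)


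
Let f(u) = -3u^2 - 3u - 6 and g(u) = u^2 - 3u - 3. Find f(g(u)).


Substitute g(u) into f:
f(g(u)) = -3*(u^2 - 3u - 3)^2 + (-3)*(u^2 - 3u - 3) + (-6)
(u^2 - 3u - 3)^2 = u^4 - 6u^3 + 3u^2 + 18u + 9
Expand and combine: -3u^4 + 18u^3 - 12u^2 - 45u - 24


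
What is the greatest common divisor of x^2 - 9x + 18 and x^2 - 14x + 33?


Factor each:
  x^2 - 9x + 18 = (x - 3)(x - 6)
  x^2 - 14x + 33 = (x - 3)(x - 11)
Common monic factor: x - 3


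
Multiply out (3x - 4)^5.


Expand (3x - 4)^5 by repeated multiplication:
  (3x - 4)^2 = 9x^2 - 24x + 16
  (3x - 4)^3 = 27x^3 - 108x^2 + 144x - 64
  (3x - 4)^4 = 81x^4 - 432x^3 + 864x^2 - 768x + 256
= 243x^5 - 1620x^4 + 4320x^3 - 5760x^2 + 3840x - 1024


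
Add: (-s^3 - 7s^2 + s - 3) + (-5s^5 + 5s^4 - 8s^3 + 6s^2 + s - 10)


Align terms by degree and add:
  -s^3 - 7s^2 + s - 3
  -5s^5 + 5s^4 - 8s^3 + 6s^2 + s - 10
= -5s^5 + 5s^4 - 9s^3 - s^2 + 2s - 13


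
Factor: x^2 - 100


Roots satisfy r1 + r2 = -b/a = 0 and r1*r2 = c/a = -100.
So r1 = 10, r2 = -10.
x^2 - 100 = (x - r1)(x - r2) = (x - 10)(x + 10)


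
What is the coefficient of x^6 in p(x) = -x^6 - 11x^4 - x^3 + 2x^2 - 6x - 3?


Read off the coefficient of x^6: -1


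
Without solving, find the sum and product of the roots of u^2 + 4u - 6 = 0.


For au^2+bu+c=0: sum = -b/a, product = c/a.
a=1, b=4, c=-6
Sum = -(4)/1 = -4
Product = (-6)/1 = -6


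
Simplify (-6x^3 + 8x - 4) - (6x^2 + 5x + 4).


Distribute the minus sign:
  (-6x^3 + 8x - 4)
- (6x^2 + 5x + 4)
Negate second polynomial: -6x^2 - 5x - 4
Add: -6x^3 - 6x^2 + 3x - 8


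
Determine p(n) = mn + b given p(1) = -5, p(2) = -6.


p(n) = mn + b. Using p(1)=-5, p(2)=-6:
m = (-5 + 6)/(1 - 2) = 1/-1 = -1
b = -5 - m*(1) = -5 + 1 = -4
p(n) = -n - 4


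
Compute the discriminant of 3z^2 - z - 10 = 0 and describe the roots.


D = b^2 - 4ac = (-1)^2 - 4(3)(-10) = 1 + 120 = 121
Since D > 0: two distinct rational roots


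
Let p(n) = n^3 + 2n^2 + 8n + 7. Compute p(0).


Using direct substitution:
  1 * (0)^3 = 0
  2 * (0)^2 = 0
  8 * (0)^1 = 0
  constant: 7
Sum = 0 + 0 + 0 + 7 = 7


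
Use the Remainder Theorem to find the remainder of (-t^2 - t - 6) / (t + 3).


By the Remainder Theorem, the remainder equals p(-3):
  -1*(-3)^2 = -9
  -1*(-3)^1 = 3
  constant: -6
Sum: -9 + 3 - 6 = -12


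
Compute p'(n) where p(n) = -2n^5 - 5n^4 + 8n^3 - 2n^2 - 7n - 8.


Apply the power rule term by term:
  d/dn(-2n^5) = -10n^4
  d/dn(-5n^4) = -20n^3
  d/dn(8n^3) = 24n^2
  d/dn(-2n^2) = -4n
  d/dn(-7n) = -7
  d/dn(-8) = 0
p'(n) = -10n^4 - 20n^3 + 24n^2 - 4n - 7


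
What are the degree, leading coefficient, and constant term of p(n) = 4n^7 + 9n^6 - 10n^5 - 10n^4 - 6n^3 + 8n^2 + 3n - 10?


Highest power of n is 7, with coefficient 4. Constant term is -10.
Degree = 7, leading coefficient = 4, constant term = -10


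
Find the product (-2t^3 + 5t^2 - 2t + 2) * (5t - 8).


Distribute each term of the first polynomial:
  (-2t^3)(5t - 8) = -10t^4 + 16t^3
  (5t^2)(5t - 8) = 25t^3 - 40t^2
  (-2t)(5t - 8) = -10t^2 + 16t
  (2)(5t - 8) = 10t - 16
Sum: -10t^4 + 41t^3 - 50t^2 + 26t - 16


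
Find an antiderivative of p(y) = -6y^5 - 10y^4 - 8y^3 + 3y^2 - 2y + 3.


Reverse power rule on each term:
  ∫ -6y^5 dy = -y^6
  ∫ -10y^4 dy = -2y^5
  ∫ -8y^3 dy = -2y^4
  ∫ 3y^2 dy = y^3
  ∫ -2y dy = -y^2
  ∫ 3 dy = 3y
F(y) = -y^6 - 2y^5 - 2y^4 + y^3 - y^2 + 3y + C


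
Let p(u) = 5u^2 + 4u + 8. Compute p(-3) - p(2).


p(-3) = 41
p(2) = 36
p(-3) - p(2) = 41 - 36 = 5


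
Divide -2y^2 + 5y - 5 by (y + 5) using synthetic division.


Synthetic division with c = -5. Coefficients: -2, 5, -5
Bring down -2.
  -2 * -5 = 10; 10 + 5 = 15
  15 * -5 = -75; -75 - 5 = -80
Quotient: -2y + 15, Remainder: -80


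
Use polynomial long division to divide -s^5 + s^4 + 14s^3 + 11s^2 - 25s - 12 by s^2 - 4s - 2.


(-s^5 + s^4 + 14s^3 + 11s^2 - 25s - 12) / (s^2 - 4s - 2)
Step 1: -s^3 * (s^2 - 4s - 2) = -s^5 + 4s^4 + 2s^3; subtract.
Step 2: -3s^2 * (s^2 - 4s - 2) = -3s^4 + 12s^3 + 6s^2; subtract.
Step 3: 0 * (s^2 - 4s - 2) = 0; subtract.
Step 4: 5 * (s^2 - 4s - 2) = 5s^2 - 20s - 10; subtract.
Quotient: -s^3 - 3s^2 + 5, Remainder: -5s - 2


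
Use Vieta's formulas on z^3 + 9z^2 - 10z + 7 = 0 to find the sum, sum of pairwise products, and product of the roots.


Monic cubic z^3+bz^2+cz+d=0: sum=-b, pairwise sum=c, product=-d.
b=9, c=-10, d=7
r1+r2+r3 = -9
r1r2+r1r3+r2r3 = -10
r1r2r3 = -7


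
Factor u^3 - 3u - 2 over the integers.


Try integer roots (divisors of -2). u=2: p(2)=0.
Divide out (u - 2): quotient is u^2 + 2u + 1.
Factor the quadratic: (u + 1)(u + 1)
Result: (u - 2)(u + 1)(u + 1)


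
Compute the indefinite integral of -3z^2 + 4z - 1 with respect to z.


Reverse power rule on each term:
  ∫ -3z^2 dz = -z^3
  ∫ 4z dz = 2z^2
  ∫ -1 dz = -z
F(z) = -z^3 + 2z^2 - z + C


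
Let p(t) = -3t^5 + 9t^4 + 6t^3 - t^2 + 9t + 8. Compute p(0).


Using direct substitution:
  -3 * (0)^5 = 0
  9 * (0)^4 = 0
  6 * (0)^3 = 0
  -1 * (0)^2 = 0
  9 * (0)^1 = 0
  constant: 8
Sum = 0 + 0 + 0 + 0 + 0 + 8 = 8


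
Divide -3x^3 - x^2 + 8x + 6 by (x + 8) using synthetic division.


Synthetic division with c = -8. Coefficients: -3, -1, 8, 6
Bring down -3.
  -3 * -8 = 24; 24 - 1 = 23
  23 * -8 = -184; -184 + 8 = -176
  -176 * -8 = 1408; 1408 + 6 = 1414
Quotient: -3x^2 + 23x - 176, Remainder: 1414


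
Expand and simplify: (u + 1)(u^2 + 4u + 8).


Distribute each term of the first polynomial:
  (u)(u^2 + 4u + 8) = u^3 + 4u^2 + 8u
  (1)(u^2 + 4u + 8) = u^2 + 4u + 8
Sum: u^3 + 5u^2 + 12u + 8


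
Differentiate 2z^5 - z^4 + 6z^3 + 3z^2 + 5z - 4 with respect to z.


Apply the power rule term by term:
  d/dz(2z^5) = 10z^4
  d/dz(-z^4) = -4z^3
  d/dz(6z^3) = 18z^2
  d/dz(3z^2) = 6z
  d/dz(5z) = 5
  d/dz(-4) = 0
p'(z) = 10z^4 - 4z^3 + 18z^2 + 6z + 5


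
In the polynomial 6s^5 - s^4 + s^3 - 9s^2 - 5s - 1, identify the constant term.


Read off the constant term: -1


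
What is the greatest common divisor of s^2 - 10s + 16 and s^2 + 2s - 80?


Factor each:
  s^2 - 10s + 16 = (s - 8)(s - 2)
  s^2 + 2s - 80 = (s - 8)(s + 10)
Common monic factor: s - 8


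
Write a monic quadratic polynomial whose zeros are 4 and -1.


p(s) = (s - 4)(s + 1)
Expand: s^2 - 3s - 4


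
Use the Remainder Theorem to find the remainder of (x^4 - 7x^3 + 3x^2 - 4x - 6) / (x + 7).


By the Remainder Theorem, the remainder equals p(-7):
  1*(-7)^4 = 2401
  -7*(-7)^3 = 2401
  3*(-7)^2 = 147
  -4*(-7)^1 = 28
  constant: -6
Sum: 2401 + 2401 + 147 + 28 - 6 = 4971


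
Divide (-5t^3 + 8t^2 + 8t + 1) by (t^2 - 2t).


(-5t^3 + 8t^2 + 8t + 1) / (t^2 - 2t)
Step 1: -5t * (t^2 - 2t) = -5t^3 + 10t^2; subtract.
Step 2: -2 * (t^2 - 2t) = -2t^2 + 4t; subtract.
Quotient: -5t - 2, Remainder: 4t + 1


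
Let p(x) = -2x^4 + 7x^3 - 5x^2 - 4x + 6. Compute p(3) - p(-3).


p(3) = -24
p(-3) = -378
p(3) - p(-3) = -24 + 378 = 354


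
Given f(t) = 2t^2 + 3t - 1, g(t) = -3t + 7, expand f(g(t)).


Substitute g(t) into f:
f(g(t)) = 2*(-3t + 7)^2 + 3*(-3t + 7) + (-1)
(-3t + 7)^2 = 9t^2 - 42t + 49
Expand and combine: 18t^2 - 93t + 118


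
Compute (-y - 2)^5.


Expand (-y - 2)^5 by repeated multiplication:
  (-y - 2)^2 = y^2 + 4y + 4
  (-y - 2)^3 = -y^3 - 6y^2 - 12y - 8
  (-y - 2)^4 = y^4 + 8y^3 + 24y^2 + 32y + 16
= -y^5 - 10y^4 - 40y^3 - 80y^2 - 80y - 32


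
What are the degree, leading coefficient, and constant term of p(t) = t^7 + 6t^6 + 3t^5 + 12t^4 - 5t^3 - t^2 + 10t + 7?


Highest power of t is 7, with coefficient 1. Constant term is 7.
Degree = 7, leading coefficient = 1, constant term = 7


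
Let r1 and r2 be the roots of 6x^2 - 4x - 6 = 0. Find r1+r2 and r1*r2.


For ax^2+bx+c=0: sum = -b/a, product = c/a.
a=6, b=-4, c=-6
Sum = -(-4)/6 = 2/3
Product = (-6)/6 = -1


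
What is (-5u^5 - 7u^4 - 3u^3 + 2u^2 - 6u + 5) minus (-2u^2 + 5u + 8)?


Distribute the minus sign:
  (-5u^5 - 7u^4 - 3u^3 + 2u^2 - 6u + 5)
- (-2u^2 + 5u + 8)
Negate second polynomial: 2u^2 - 5u - 8
Add: -5u^5 - 7u^4 - 3u^3 + 4u^2 - 11u - 3


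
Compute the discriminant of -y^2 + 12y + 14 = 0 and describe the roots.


D = b^2 - 4ac = (12)^2 - 4(-1)(14) = 144 + 56 = 200
Since D > 0: two distinct irrational roots


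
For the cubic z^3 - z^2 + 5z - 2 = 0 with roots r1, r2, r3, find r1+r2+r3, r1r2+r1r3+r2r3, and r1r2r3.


Monic cubic z^3+bz^2+cz+d=0: sum=-b, pairwise sum=c, product=-d.
b=-1, c=5, d=-2
r1+r2+r3 = 1
r1r2+r1r3+r2r3 = 5
r1r2r3 = 2


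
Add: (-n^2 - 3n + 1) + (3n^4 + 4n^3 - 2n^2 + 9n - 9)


Align terms by degree and add:
  -n^2 - 3n + 1
+ 3n^4 + 4n^3 - 2n^2 + 9n - 9
= 3n^4 + 4n^3 - 3n^2 + 6n - 8


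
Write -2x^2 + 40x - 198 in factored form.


Roots satisfy r1 + r2 = -b/a = 20 and r1*r2 = c/a = 99.
So r1 = 11, r2 = 9.
-2x^2 + 40x - 198 = -2(x - r1)(x - r2) = -2(x - 11)(x - 9)
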